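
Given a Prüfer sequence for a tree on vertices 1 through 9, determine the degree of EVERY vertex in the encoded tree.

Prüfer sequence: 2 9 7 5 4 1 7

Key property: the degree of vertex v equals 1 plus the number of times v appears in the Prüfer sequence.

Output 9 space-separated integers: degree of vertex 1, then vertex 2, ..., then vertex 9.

Answer: 2 2 1 2 2 1 3 1 2

Derivation:
p_1 = 2: count[2] becomes 1
p_2 = 9: count[9] becomes 1
p_3 = 7: count[7] becomes 1
p_4 = 5: count[5] becomes 1
p_5 = 4: count[4] becomes 1
p_6 = 1: count[1] becomes 1
p_7 = 7: count[7] becomes 2
Degrees (1 + count): deg[1]=1+1=2, deg[2]=1+1=2, deg[3]=1+0=1, deg[4]=1+1=2, deg[5]=1+1=2, deg[6]=1+0=1, deg[7]=1+2=3, deg[8]=1+0=1, deg[9]=1+1=2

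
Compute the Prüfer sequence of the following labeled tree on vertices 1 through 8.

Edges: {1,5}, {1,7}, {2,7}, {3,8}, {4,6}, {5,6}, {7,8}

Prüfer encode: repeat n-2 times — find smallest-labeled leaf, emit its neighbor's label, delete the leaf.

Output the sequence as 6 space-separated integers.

Answer: 7 8 6 5 1 7

Derivation:
Step 1: leaves = {2,3,4}. Remove smallest leaf 2, emit neighbor 7.
Step 2: leaves = {3,4}. Remove smallest leaf 3, emit neighbor 8.
Step 3: leaves = {4,8}. Remove smallest leaf 4, emit neighbor 6.
Step 4: leaves = {6,8}. Remove smallest leaf 6, emit neighbor 5.
Step 5: leaves = {5,8}. Remove smallest leaf 5, emit neighbor 1.
Step 6: leaves = {1,8}. Remove smallest leaf 1, emit neighbor 7.
Done: 2 vertices remain (7, 8). Sequence = [7 8 6 5 1 7]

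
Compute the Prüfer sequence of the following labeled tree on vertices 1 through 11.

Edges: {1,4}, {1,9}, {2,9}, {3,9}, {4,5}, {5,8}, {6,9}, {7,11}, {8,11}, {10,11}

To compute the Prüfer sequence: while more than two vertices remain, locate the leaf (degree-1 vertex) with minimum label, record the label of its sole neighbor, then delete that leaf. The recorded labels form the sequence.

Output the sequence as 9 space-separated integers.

Answer: 9 9 9 11 1 4 5 8 11

Derivation:
Step 1: leaves = {2,3,6,7,10}. Remove smallest leaf 2, emit neighbor 9.
Step 2: leaves = {3,6,7,10}. Remove smallest leaf 3, emit neighbor 9.
Step 3: leaves = {6,7,10}. Remove smallest leaf 6, emit neighbor 9.
Step 4: leaves = {7,9,10}. Remove smallest leaf 7, emit neighbor 11.
Step 5: leaves = {9,10}. Remove smallest leaf 9, emit neighbor 1.
Step 6: leaves = {1,10}. Remove smallest leaf 1, emit neighbor 4.
Step 7: leaves = {4,10}. Remove smallest leaf 4, emit neighbor 5.
Step 8: leaves = {5,10}. Remove smallest leaf 5, emit neighbor 8.
Step 9: leaves = {8,10}. Remove smallest leaf 8, emit neighbor 11.
Done: 2 vertices remain (10, 11). Sequence = [9 9 9 11 1 4 5 8 11]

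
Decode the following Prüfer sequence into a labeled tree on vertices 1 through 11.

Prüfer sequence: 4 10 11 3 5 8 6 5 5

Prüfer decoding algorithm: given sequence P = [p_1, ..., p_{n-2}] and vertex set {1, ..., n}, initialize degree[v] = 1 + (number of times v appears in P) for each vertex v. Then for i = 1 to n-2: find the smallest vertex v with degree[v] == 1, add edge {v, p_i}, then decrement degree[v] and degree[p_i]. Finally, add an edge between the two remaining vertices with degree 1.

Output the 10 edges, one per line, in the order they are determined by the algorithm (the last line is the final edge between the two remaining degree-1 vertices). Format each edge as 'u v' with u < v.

Answer: 1 4
2 10
4 11
3 7
3 5
8 9
6 8
5 6
5 10
5 11

Derivation:
Initial degrees: {1:1, 2:1, 3:2, 4:2, 5:4, 6:2, 7:1, 8:2, 9:1, 10:2, 11:2}
Step 1: smallest deg-1 vertex = 1, p_1 = 4. Add edge {1,4}. Now deg[1]=0, deg[4]=1.
Step 2: smallest deg-1 vertex = 2, p_2 = 10. Add edge {2,10}. Now deg[2]=0, deg[10]=1.
Step 3: smallest deg-1 vertex = 4, p_3 = 11. Add edge {4,11}. Now deg[4]=0, deg[11]=1.
Step 4: smallest deg-1 vertex = 7, p_4 = 3. Add edge {3,7}. Now deg[7]=0, deg[3]=1.
Step 5: smallest deg-1 vertex = 3, p_5 = 5. Add edge {3,5}. Now deg[3]=0, deg[5]=3.
Step 6: smallest deg-1 vertex = 9, p_6 = 8. Add edge {8,9}. Now deg[9]=0, deg[8]=1.
Step 7: smallest deg-1 vertex = 8, p_7 = 6. Add edge {6,8}. Now deg[8]=0, deg[6]=1.
Step 8: smallest deg-1 vertex = 6, p_8 = 5. Add edge {5,6}. Now deg[6]=0, deg[5]=2.
Step 9: smallest deg-1 vertex = 10, p_9 = 5. Add edge {5,10}. Now deg[10]=0, deg[5]=1.
Final: two remaining deg-1 vertices are 5, 11. Add edge {5,11}.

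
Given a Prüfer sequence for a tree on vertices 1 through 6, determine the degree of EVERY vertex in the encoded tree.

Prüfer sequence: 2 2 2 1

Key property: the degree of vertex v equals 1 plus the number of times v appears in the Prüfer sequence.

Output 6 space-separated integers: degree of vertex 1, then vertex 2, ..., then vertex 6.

Answer: 2 4 1 1 1 1

Derivation:
p_1 = 2: count[2] becomes 1
p_2 = 2: count[2] becomes 2
p_3 = 2: count[2] becomes 3
p_4 = 1: count[1] becomes 1
Degrees (1 + count): deg[1]=1+1=2, deg[2]=1+3=4, deg[3]=1+0=1, deg[4]=1+0=1, deg[5]=1+0=1, deg[6]=1+0=1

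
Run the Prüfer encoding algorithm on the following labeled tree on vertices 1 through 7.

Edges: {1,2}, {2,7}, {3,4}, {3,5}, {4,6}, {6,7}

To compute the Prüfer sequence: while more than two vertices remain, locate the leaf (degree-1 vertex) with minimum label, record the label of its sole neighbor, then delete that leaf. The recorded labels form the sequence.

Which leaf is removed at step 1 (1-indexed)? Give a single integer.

Answer: 1

Derivation:
Step 1: current leaves = {1,5}. Remove leaf 1 (neighbor: 2).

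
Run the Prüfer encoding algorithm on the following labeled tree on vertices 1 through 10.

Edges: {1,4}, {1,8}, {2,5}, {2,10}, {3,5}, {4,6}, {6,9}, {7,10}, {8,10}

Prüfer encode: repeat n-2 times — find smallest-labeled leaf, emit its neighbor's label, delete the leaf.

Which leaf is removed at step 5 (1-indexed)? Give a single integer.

Step 1: current leaves = {3,7,9}. Remove leaf 3 (neighbor: 5).
Step 2: current leaves = {5,7,9}. Remove leaf 5 (neighbor: 2).
Step 3: current leaves = {2,7,9}. Remove leaf 2 (neighbor: 10).
Step 4: current leaves = {7,9}. Remove leaf 7 (neighbor: 10).
Step 5: current leaves = {9,10}. Remove leaf 9 (neighbor: 6).

Answer: 9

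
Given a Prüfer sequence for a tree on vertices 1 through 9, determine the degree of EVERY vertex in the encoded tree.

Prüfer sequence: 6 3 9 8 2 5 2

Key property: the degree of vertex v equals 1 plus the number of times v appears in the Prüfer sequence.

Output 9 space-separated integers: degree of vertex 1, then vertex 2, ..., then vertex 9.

Answer: 1 3 2 1 2 2 1 2 2

Derivation:
p_1 = 6: count[6] becomes 1
p_2 = 3: count[3] becomes 1
p_3 = 9: count[9] becomes 1
p_4 = 8: count[8] becomes 1
p_5 = 2: count[2] becomes 1
p_6 = 5: count[5] becomes 1
p_7 = 2: count[2] becomes 2
Degrees (1 + count): deg[1]=1+0=1, deg[2]=1+2=3, deg[3]=1+1=2, deg[4]=1+0=1, deg[5]=1+1=2, deg[6]=1+1=2, deg[7]=1+0=1, deg[8]=1+1=2, deg[9]=1+1=2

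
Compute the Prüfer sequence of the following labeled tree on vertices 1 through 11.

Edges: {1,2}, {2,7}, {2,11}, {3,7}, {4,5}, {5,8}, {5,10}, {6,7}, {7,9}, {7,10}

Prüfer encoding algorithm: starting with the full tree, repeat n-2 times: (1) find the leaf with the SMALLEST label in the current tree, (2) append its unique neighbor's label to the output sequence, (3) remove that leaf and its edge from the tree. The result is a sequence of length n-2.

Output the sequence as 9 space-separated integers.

Answer: 2 7 5 7 5 10 7 7 2

Derivation:
Step 1: leaves = {1,3,4,6,8,9,11}. Remove smallest leaf 1, emit neighbor 2.
Step 2: leaves = {3,4,6,8,9,11}. Remove smallest leaf 3, emit neighbor 7.
Step 3: leaves = {4,6,8,9,11}. Remove smallest leaf 4, emit neighbor 5.
Step 4: leaves = {6,8,9,11}. Remove smallest leaf 6, emit neighbor 7.
Step 5: leaves = {8,9,11}. Remove smallest leaf 8, emit neighbor 5.
Step 6: leaves = {5,9,11}. Remove smallest leaf 5, emit neighbor 10.
Step 7: leaves = {9,10,11}. Remove smallest leaf 9, emit neighbor 7.
Step 8: leaves = {10,11}. Remove smallest leaf 10, emit neighbor 7.
Step 9: leaves = {7,11}. Remove smallest leaf 7, emit neighbor 2.
Done: 2 vertices remain (2, 11). Sequence = [2 7 5 7 5 10 7 7 2]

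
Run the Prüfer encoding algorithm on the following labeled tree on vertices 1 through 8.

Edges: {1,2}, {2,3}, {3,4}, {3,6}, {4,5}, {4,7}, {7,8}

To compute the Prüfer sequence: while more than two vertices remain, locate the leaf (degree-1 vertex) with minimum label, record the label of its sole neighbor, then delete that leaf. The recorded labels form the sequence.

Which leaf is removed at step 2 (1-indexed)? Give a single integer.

Answer: 2

Derivation:
Step 1: current leaves = {1,5,6,8}. Remove leaf 1 (neighbor: 2).
Step 2: current leaves = {2,5,6,8}. Remove leaf 2 (neighbor: 3).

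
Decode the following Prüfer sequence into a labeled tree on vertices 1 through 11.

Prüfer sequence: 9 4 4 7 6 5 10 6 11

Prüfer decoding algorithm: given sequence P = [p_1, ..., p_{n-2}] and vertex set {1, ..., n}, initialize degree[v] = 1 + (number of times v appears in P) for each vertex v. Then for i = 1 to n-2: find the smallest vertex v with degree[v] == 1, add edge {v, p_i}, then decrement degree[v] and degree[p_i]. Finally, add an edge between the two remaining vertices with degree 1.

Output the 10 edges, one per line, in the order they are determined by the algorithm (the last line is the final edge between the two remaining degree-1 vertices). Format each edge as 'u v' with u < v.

Answer: 1 9
2 4
3 4
4 7
6 7
5 8
5 10
6 9
6 11
10 11

Derivation:
Initial degrees: {1:1, 2:1, 3:1, 4:3, 5:2, 6:3, 7:2, 8:1, 9:2, 10:2, 11:2}
Step 1: smallest deg-1 vertex = 1, p_1 = 9. Add edge {1,9}. Now deg[1]=0, deg[9]=1.
Step 2: smallest deg-1 vertex = 2, p_2 = 4. Add edge {2,4}. Now deg[2]=0, deg[4]=2.
Step 3: smallest deg-1 vertex = 3, p_3 = 4. Add edge {3,4}. Now deg[3]=0, deg[4]=1.
Step 4: smallest deg-1 vertex = 4, p_4 = 7. Add edge {4,7}. Now deg[4]=0, deg[7]=1.
Step 5: smallest deg-1 vertex = 7, p_5 = 6. Add edge {6,7}. Now deg[7]=0, deg[6]=2.
Step 6: smallest deg-1 vertex = 8, p_6 = 5. Add edge {5,8}. Now deg[8]=0, deg[5]=1.
Step 7: smallest deg-1 vertex = 5, p_7 = 10. Add edge {5,10}. Now deg[5]=0, deg[10]=1.
Step 8: smallest deg-1 vertex = 9, p_8 = 6. Add edge {6,9}. Now deg[9]=0, deg[6]=1.
Step 9: smallest deg-1 vertex = 6, p_9 = 11. Add edge {6,11}. Now deg[6]=0, deg[11]=1.
Final: two remaining deg-1 vertices are 10, 11. Add edge {10,11}.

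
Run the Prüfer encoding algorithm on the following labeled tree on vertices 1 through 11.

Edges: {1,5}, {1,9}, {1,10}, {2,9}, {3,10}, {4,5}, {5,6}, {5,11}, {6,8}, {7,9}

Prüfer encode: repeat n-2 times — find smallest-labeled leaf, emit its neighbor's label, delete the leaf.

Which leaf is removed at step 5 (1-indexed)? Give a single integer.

Answer: 8

Derivation:
Step 1: current leaves = {2,3,4,7,8,11}. Remove leaf 2 (neighbor: 9).
Step 2: current leaves = {3,4,7,8,11}. Remove leaf 3 (neighbor: 10).
Step 3: current leaves = {4,7,8,10,11}. Remove leaf 4 (neighbor: 5).
Step 4: current leaves = {7,8,10,11}. Remove leaf 7 (neighbor: 9).
Step 5: current leaves = {8,9,10,11}. Remove leaf 8 (neighbor: 6).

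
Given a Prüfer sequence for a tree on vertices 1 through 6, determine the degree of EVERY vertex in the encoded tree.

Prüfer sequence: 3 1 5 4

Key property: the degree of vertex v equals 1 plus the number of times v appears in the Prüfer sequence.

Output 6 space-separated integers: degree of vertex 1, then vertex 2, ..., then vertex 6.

p_1 = 3: count[3] becomes 1
p_2 = 1: count[1] becomes 1
p_3 = 5: count[5] becomes 1
p_4 = 4: count[4] becomes 1
Degrees (1 + count): deg[1]=1+1=2, deg[2]=1+0=1, deg[3]=1+1=2, deg[4]=1+1=2, deg[5]=1+1=2, deg[6]=1+0=1

Answer: 2 1 2 2 2 1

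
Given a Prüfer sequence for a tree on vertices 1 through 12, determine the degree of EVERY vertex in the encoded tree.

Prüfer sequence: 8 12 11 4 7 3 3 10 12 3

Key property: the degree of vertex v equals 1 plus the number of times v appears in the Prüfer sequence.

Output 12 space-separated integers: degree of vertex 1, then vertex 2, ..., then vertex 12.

p_1 = 8: count[8] becomes 1
p_2 = 12: count[12] becomes 1
p_3 = 11: count[11] becomes 1
p_4 = 4: count[4] becomes 1
p_5 = 7: count[7] becomes 1
p_6 = 3: count[3] becomes 1
p_7 = 3: count[3] becomes 2
p_8 = 10: count[10] becomes 1
p_9 = 12: count[12] becomes 2
p_10 = 3: count[3] becomes 3
Degrees (1 + count): deg[1]=1+0=1, deg[2]=1+0=1, deg[3]=1+3=4, deg[4]=1+1=2, deg[5]=1+0=1, deg[6]=1+0=1, deg[7]=1+1=2, deg[8]=1+1=2, deg[9]=1+0=1, deg[10]=1+1=2, deg[11]=1+1=2, deg[12]=1+2=3

Answer: 1 1 4 2 1 1 2 2 1 2 2 3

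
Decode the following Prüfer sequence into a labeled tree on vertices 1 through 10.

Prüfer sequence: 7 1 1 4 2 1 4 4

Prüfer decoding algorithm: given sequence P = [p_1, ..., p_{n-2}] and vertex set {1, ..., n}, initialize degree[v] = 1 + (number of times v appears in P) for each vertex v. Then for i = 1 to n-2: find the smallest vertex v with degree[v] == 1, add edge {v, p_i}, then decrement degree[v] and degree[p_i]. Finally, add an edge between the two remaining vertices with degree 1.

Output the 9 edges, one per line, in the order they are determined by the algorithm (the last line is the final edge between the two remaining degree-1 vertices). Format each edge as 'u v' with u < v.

Answer: 3 7
1 5
1 6
4 7
2 8
1 2
1 4
4 9
4 10

Derivation:
Initial degrees: {1:4, 2:2, 3:1, 4:4, 5:1, 6:1, 7:2, 8:1, 9:1, 10:1}
Step 1: smallest deg-1 vertex = 3, p_1 = 7. Add edge {3,7}. Now deg[3]=0, deg[7]=1.
Step 2: smallest deg-1 vertex = 5, p_2 = 1. Add edge {1,5}. Now deg[5]=0, deg[1]=3.
Step 3: smallest deg-1 vertex = 6, p_3 = 1. Add edge {1,6}. Now deg[6]=0, deg[1]=2.
Step 4: smallest deg-1 vertex = 7, p_4 = 4. Add edge {4,7}. Now deg[7]=0, deg[4]=3.
Step 5: smallest deg-1 vertex = 8, p_5 = 2. Add edge {2,8}. Now deg[8]=0, deg[2]=1.
Step 6: smallest deg-1 vertex = 2, p_6 = 1. Add edge {1,2}. Now deg[2]=0, deg[1]=1.
Step 7: smallest deg-1 vertex = 1, p_7 = 4. Add edge {1,4}. Now deg[1]=0, deg[4]=2.
Step 8: smallest deg-1 vertex = 9, p_8 = 4. Add edge {4,9}. Now deg[9]=0, deg[4]=1.
Final: two remaining deg-1 vertices are 4, 10. Add edge {4,10}.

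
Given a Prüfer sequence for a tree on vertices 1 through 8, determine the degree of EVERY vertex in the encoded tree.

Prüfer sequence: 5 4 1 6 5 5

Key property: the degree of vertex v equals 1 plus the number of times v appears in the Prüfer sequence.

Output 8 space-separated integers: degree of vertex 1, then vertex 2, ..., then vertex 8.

Answer: 2 1 1 2 4 2 1 1

Derivation:
p_1 = 5: count[5] becomes 1
p_2 = 4: count[4] becomes 1
p_3 = 1: count[1] becomes 1
p_4 = 6: count[6] becomes 1
p_5 = 5: count[5] becomes 2
p_6 = 5: count[5] becomes 3
Degrees (1 + count): deg[1]=1+1=2, deg[2]=1+0=1, deg[3]=1+0=1, deg[4]=1+1=2, deg[5]=1+3=4, deg[6]=1+1=2, deg[7]=1+0=1, deg[8]=1+0=1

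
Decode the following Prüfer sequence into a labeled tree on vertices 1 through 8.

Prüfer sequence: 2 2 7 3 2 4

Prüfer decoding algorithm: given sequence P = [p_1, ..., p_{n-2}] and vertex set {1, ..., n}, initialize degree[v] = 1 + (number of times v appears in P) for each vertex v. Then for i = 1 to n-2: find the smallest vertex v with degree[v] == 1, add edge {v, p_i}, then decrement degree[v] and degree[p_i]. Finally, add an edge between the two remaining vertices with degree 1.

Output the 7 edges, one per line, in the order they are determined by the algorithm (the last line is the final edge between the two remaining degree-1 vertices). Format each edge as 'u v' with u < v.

Answer: 1 2
2 5
6 7
3 7
2 3
2 4
4 8

Derivation:
Initial degrees: {1:1, 2:4, 3:2, 4:2, 5:1, 6:1, 7:2, 8:1}
Step 1: smallest deg-1 vertex = 1, p_1 = 2. Add edge {1,2}. Now deg[1]=0, deg[2]=3.
Step 2: smallest deg-1 vertex = 5, p_2 = 2. Add edge {2,5}. Now deg[5]=0, deg[2]=2.
Step 3: smallest deg-1 vertex = 6, p_3 = 7. Add edge {6,7}. Now deg[6]=0, deg[7]=1.
Step 4: smallest deg-1 vertex = 7, p_4 = 3. Add edge {3,7}. Now deg[7]=0, deg[3]=1.
Step 5: smallest deg-1 vertex = 3, p_5 = 2. Add edge {2,3}. Now deg[3]=0, deg[2]=1.
Step 6: smallest deg-1 vertex = 2, p_6 = 4. Add edge {2,4}. Now deg[2]=0, deg[4]=1.
Final: two remaining deg-1 vertices are 4, 8. Add edge {4,8}.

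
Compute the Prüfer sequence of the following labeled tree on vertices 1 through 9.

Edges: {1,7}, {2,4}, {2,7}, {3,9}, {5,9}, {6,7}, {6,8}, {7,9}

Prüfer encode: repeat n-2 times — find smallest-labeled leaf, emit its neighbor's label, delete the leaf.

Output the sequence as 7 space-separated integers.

Step 1: leaves = {1,3,4,5,8}. Remove smallest leaf 1, emit neighbor 7.
Step 2: leaves = {3,4,5,8}. Remove smallest leaf 3, emit neighbor 9.
Step 3: leaves = {4,5,8}. Remove smallest leaf 4, emit neighbor 2.
Step 4: leaves = {2,5,8}. Remove smallest leaf 2, emit neighbor 7.
Step 5: leaves = {5,8}. Remove smallest leaf 5, emit neighbor 9.
Step 6: leaves = {8,9}. Remove smallest leaf 8, emit neighbor 6.
Step 7: leaves = {6,9}. Remove smallest leaf 6, emit neighbor 7.
Done: 2 vertices remain (7, 9). Sequence = [7 9 2 7 9 6 7]

Answer: 7 9 2 7 9 6 7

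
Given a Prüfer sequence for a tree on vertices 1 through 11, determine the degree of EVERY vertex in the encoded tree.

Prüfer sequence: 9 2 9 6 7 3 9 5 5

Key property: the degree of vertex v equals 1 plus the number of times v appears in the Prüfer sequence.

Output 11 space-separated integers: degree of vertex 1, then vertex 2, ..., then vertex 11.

p_1 = 9: count[9] becomes 1
p_2 = 2: count[2] becomes 1
p_3 = 9: count[9] becomes 2
p_4 = 6: count[6] becomes 1
p_5 = 7: count[7] becomes 1
p_6 = 3: count[3] becomes 1
p_7 = 9: count[9] becomes 3
p_8 = 5: count[5] becomes 1
p_9 = 5: count[5] becomes 2
Degrees (1 + count): deg[1]=1+0=1, deg[2]=1+1=2, deg[3]=1+1=2, deg[4]=1+0=1, deg[5]=1+2=3, deg[6]=1+1=2, deg[7]=1+1=2, deg[8]=1+0=1, deg[9]=1+3=4, deg[10]=1+0=1, deg[11]=1+0=1

Answer: 1 2 2 1 3 2 2 1 4 1 1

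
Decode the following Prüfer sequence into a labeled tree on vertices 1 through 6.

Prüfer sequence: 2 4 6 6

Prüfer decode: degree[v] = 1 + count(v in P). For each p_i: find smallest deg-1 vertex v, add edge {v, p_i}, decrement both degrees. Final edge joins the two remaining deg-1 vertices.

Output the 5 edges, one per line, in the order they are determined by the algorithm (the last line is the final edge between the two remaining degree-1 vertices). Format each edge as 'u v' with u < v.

Answer: 1 2
2 4
3 6
4 6
5 6

Derivation:
Initial degrees: {1:1, 2:2, 3:1, 4:2, 5:1, 6:3}
Step 1: smallest deg-1 vertex = 1, p_1 = 2. Add edge {1,2}. Now deg[1]=0, deg[2]=1.
Step 2: smallest deg-1 vertex = 2, p_2 = 4. Add edge {2,4}. Now deg[2]=0, deg[4]=1.
Step 3: smallest deg-1 vertex = 3, p_3 = 6. Add edge {3,6}. Now deg[3]=0, deg[6]=2.
Step 4: smallest deg-1 vertex = 4, p_4 = 6. Add edge {4,6}. Now deg[4]=0, deg[6]=1.
Final: two remaining deg-1 vertices are 5, 6. Add edge {5,6}.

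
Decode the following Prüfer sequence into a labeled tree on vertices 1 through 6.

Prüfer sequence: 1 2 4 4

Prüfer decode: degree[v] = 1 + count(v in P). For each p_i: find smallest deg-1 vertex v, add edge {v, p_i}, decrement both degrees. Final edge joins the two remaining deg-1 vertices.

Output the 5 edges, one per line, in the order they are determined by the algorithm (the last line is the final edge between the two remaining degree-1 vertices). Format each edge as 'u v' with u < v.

Answer: 1 3
1 2
2 4
4 5
4 6

Derivation:
Initial degrees: {1:2, 2:2, 3:1, 4:3, 5:1, 6:1}
Step 1: smallest deg-1 vertex = 3, p_1 = 1. Add edge {1,3}. Now deg[3]=0, deg[1]=1.
Step 2: smallest deg-1 vertex = 1, p_2 = 2. Add edge {1,2}. Now deg[1]=0, deg[2]=1.
Step 3: smallest deg-1 vertex = 2, p_3 = 4. Add edge {2,4}. Now deg[2]=0, deg[4]=2.
Step 4: smallest deg-1 vertex = 5, p_4 = 4. Add edge {4,5}. Now deg[5]=0, deg[4]=1.
Final: two remaining deg-1 vertices are 4, 6. Add edge {4,6}.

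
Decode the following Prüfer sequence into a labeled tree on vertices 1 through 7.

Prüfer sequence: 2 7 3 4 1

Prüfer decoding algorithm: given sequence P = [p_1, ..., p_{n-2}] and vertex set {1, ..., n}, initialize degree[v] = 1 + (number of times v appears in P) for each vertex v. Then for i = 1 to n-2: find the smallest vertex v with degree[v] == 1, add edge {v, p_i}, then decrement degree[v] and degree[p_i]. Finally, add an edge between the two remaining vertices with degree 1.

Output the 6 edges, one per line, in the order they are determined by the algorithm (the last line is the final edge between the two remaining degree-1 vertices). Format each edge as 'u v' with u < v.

Initial degrees: {1:2, 2:2, 3:2, 4:2, 5:1, 6:1, 7:2}
Step 1: smallest deg-1 vertex = 5, p_1 = 2. Add edge {2,5}. Now deg[5]=0, deg[2]=1.
Step 2: smallest deg-1 vertex = 2, p_2 = 7. Add edge {2,7}. Now deg[2]=0, deg[7]=1.
Step 3: smallest deg-1 vertex = 6, p_3 = 3. Add edge {3,6}. Now deg[6]=0, deg[3]=1.
Step 4: smallest deg-1 vertex = 3, p_4 = 4. Add edge {3,4}. Now deg[3]=0, deg[4]=1.
Step 5: smallest deg-1 vertex = 4, p_5 = 1. Add edge {1,4}. Now deg[4]=0, deg[1]=1.
Final: two remaining deg-1 vertices are 1, 7. Add edge {1,7}.

Answer: 2 5
2 7
3 6
3 4
1 4
1 7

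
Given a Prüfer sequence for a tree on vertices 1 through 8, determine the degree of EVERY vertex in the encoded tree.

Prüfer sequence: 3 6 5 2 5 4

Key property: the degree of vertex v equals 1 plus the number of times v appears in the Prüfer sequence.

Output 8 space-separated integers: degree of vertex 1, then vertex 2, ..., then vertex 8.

Answer: 1 2 2 2 3 2 1 1

Derivation:
p_1 = 3: count[3] becomes 1
p_2 = 6: count[6] becomes 1
p_3 = 5: count[5] becomes 1
p_4 = 2: count[2] becomes 1
p_5 = 5: count[5] becomes 2
p_6 = 4: count[4] becomes 1
Degrees (1 + count): deg[1]=1+0=1, deg[2]=1+1=2, deg[3]=1+1=2, deg[4]=1+1=2, deg[5]=1+2=3, deg[6]=1+1=2, deg[7]=1+0=1, deg[8]=1+0=1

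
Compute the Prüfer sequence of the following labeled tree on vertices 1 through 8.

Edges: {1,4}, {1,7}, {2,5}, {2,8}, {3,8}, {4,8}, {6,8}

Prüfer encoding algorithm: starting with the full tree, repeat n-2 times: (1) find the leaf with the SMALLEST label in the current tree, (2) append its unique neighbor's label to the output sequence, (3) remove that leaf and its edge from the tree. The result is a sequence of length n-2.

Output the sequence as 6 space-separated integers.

Step 1: leaves = {3,5,6,7}. Remove smallest leaf 3, emit neighbor 8.
Step 2: leaves = {5,6,7}. Remove smallest leaf 5, emit neighbor 2.
Step 3: leaves = {2,6,7}. Remove smallest leaf 2, emit neighbor 8.
Step 4: leaves = {6,7}. Remove smallest leaf 6, emit neighbor 8.
Step 5: leaves = {7,8}. Remove smallest leaf 7, emit neighbor 1.
Step 6: leaves = {1,8}. Remove smallest leaf 1, emit neighbor 4.
Done: 2 vertices remain (4, 8). Sequence = [8 2 8 8 1 4]

Answer: 8 2 8 8 1 4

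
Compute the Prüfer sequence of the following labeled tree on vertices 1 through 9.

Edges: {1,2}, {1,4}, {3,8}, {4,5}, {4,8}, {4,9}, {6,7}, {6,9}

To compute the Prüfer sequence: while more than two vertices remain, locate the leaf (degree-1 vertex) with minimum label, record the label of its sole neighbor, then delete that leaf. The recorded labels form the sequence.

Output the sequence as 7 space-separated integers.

Answer: 1 4 8 4 6 9 4

Derivation:
Step 1: leaves = {2,3,5,7}. Remove smallest leaf 2, emit neighbor 1.
Step 2: leaves = {1,3,5,7}. Remove smallest leaf 1, emit neighbor 4.
Step 3: leaves = {3,5,7}. Remove smallest leaf 3, emit neighbor 8.
Step 4: leaves = {5,7,8}. Remove smallest leaf 5, emit neighbor 4.
Step 5: leaves = {7,8}. Remove smallest leaf 7, emit neighbor 6.
Step 6: leaves = {6,8}. Remove smallest leaf 6, emit neighbor 9.
Step 7: leaves = {8,9}. Remove smallest leaf 8, emit neighbor 4.
Done: 2 vertices remain (4, 9). Sequence = [1 4 8 4 6 9 4]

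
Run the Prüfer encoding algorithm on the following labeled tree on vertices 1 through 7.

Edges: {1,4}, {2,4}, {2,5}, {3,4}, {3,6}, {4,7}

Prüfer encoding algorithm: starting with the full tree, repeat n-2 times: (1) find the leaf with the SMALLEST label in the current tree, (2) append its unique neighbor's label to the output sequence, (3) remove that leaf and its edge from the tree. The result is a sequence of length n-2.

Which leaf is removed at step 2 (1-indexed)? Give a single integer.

Step 1: current leaves = {1,5,6,7}. Remove leaf 1 (neighbor: 4).
Step 2: current leaves = {5,6,7}. Remove leaf 5 (neighbor: 2).

Answer: 5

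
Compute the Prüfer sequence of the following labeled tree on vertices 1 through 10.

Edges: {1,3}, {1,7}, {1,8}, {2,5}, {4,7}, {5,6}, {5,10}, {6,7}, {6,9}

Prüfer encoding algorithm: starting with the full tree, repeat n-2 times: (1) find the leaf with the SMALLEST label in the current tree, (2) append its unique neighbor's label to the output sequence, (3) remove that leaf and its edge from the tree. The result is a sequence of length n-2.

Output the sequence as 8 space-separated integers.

Answer: 5 1 7 1 7 6 6 5

Derivation:
Step 1: leaves = {2,3,4,8,9,10}. Remove smallest leaf 2, emit neighbor 5.
Step 2: leaves = {3,4,8,9,10}. Remove smallest leaf 3, emit neighbor 1.
Step 3: leaves = {4,8,9,10}. Remove smallest leaf 4, emit neighbor 7.
Step 4: leaves = {8,9,10}. Remove smallest leaf 8, emit neighbor 1.
Step 5: leaves = {1,9,10}. Remove smallest leaf 1, emit neighbor 7.
Step 6: leaves = {7,9,10}. Remove smallest leaf 7, emit neighbor 6.
Step 7: leaves = {9,10}. Remove smallest leaf 9, emit neighbor 6.
Step 8: leaves = {6,10}. Remove smallest leaf 6, emit neighbor 5.
Done: 2 vertices remain (5, 10). Sequence = [5 1 7 1 7 6 6 5]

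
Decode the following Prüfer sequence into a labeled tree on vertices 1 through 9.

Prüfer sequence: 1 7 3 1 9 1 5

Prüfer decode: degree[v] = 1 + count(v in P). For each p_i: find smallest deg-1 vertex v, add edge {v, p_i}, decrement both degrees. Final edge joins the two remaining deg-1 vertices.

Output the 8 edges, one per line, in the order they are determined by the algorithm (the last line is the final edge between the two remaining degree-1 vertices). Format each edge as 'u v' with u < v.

Answer: 1 2
4 7
3 6
1 3
7 9
1 8
1 5
5 9

Derivation:
Initial degrees: {1:4, 2:1, 3:2, 4:1, 5:2, 6:1, 7:2, 8:1, 9:2}
Step 1: smallest deg-1 vertex = 2, p_1 = 1. Add edge {1,2}. Now deg[2]=0, deg[1]=3.
Step 2: smallest deg-1 vertex = 4, p_2 = 7. Add edge {4,7}. Now deg[4]=0, deg[7]=1.
Step 3: smallest deg-1 vertex = 6, p_3 = 3. Add edge {3,6}. Now deg[6]=0, deg[3]=1.
Step 4: smallest deg-1 vertex = 3, p_4 = 1. Add edge {1,3}. Now deg[3]=0, deg[1]=2.
Step 5: smallest deg-1 vertex = 7, p_5 = 9. Add edge {7,9}. Now deg[7]=0, deg[9]=1.
Step 6: smallest deg-1 vertex = 8, p_6 = 1. Add edge {1,8}. Now deg[8]=0, deg[1]=1.
Step 7: smallest deg-1 vertex = 1, p_7 = 5. Add edge {1,5}. Now deg[1]=0, deg[5]=1.
Final: two remaining deg-1 vertices are 5, 9. Add edge {5,9}.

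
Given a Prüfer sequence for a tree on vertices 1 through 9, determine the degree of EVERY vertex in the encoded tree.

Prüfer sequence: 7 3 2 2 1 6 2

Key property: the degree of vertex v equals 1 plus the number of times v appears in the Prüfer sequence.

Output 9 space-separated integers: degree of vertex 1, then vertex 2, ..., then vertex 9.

Answer: 2 4 2 1 1 2 2 1 1

Derivation:
p_1 = 7: count[7] becomes 1
p_2 = 3: count[3] becomes 1
p_3 = 2: count[2] becomes 1
p_4 = 2: count[2] becomes 2
p_5 = 1: count[1] becomes 1
p_6 = 6: count[6] becomes 1
p_7 = 2: count[2] becomes 3
Degrees (1 + count): deg[1]=1+1=2, deg[2]=1+3=4, deg[3]=1+1=2, deg[4]=1+0=1, deg[5]=1+0=1, deg[6]=1+1=2, deg[7]=1+1=2, deg[8]=1+0=1, deg[9]=1+0=1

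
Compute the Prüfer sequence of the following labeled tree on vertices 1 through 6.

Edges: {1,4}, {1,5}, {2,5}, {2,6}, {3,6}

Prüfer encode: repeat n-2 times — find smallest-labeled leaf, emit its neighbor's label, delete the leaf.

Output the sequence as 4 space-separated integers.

Answer: 6 1 5 2

Derivation:
Step 1: leaves = {3,4}. Remove smallest leaf 3, emit neighbor 6.
Step 2: leaves = {4,6}. Remove smallest leaf 4, emit neighbor 1.
Step 3: leaves = {1,6}. Remove smallest leaf 1, emit neighbor 5.
Step 4: leaves = {5,6}. Remove smallest leaf 5, emit neighbor 2.
Done: 2 vertices remain (2, 6). Sequence = [6 1 5 2]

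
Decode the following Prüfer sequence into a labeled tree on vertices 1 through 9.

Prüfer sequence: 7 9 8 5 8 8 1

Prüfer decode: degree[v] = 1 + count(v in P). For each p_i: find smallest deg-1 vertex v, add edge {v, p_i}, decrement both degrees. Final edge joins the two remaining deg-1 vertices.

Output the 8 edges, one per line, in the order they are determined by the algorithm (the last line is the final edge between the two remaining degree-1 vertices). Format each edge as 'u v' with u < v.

Initial degrees: {1:2, 2:1, 3:1, 4:1, 5:2, 6:1, 7:2, 8:4, 9:2}
Step 1: smallest deg-1 vertex = 2, p_1 = 7. Add edge {2,7}. Now deg[2]=0, deg[7]=1.
Step 2: smallest deg-1 vertex = 3, p_2 = 9. Add edge {3,9}. Now deg[3]=0, deg[9]=1.
Step 3: smallest deg-1 vertex = 4, p_3 = 8. Add edge {4,8}. Now deg[4]=0, deg[8]=3.
Step 4: smallest deg-1 vertex = 6, p_4 = 5. Add edge {5,6}. Now deg[6]=0, deg[5]=1.
Step 5: smallest deg-1 vertex = 5, p_5 = 8. Add edge {5,8}. Now deg[5]=0, deg[8]=2.
Step 6: smallest deg-1 vertex = 7, p_6 = 8. Add edge {7,8}. Now deg[7]=0, deg[8]=1.
Step 7: smallest deg-1 vertex = 8, p_7 = 1. Add edge {1,8}. Now deg[8]=0, deg[1]=1.
Final: two remaining deg-1 vertices are 1, 9. Add edge {1,9}.

Answer: 2 7
3 9
4 8
5 6
5 8
7 8
1 8
1 9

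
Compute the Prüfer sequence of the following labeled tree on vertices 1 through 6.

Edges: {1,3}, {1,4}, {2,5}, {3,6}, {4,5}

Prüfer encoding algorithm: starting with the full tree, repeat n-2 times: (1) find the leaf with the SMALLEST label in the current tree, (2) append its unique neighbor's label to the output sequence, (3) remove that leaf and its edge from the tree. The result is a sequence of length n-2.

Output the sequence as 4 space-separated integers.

Step 1: leaves = {2,6}. Remove smallest leaf 2, emit neighbor 5.
Step 2: leaves = {5,6}. Remove smallest leaf 5, emit neighbor 4.
Step 3: leaves = {4,6}. Remove smallest leaf 4, emit neighbor 1.
Step 4: leaves = {1,6}. Remove smallest leaf 1, emit neighbor 3.
Done: 2 vertices remain (3, 6). Sequence = [5 4 1 3]

Answer: 5 4 1 3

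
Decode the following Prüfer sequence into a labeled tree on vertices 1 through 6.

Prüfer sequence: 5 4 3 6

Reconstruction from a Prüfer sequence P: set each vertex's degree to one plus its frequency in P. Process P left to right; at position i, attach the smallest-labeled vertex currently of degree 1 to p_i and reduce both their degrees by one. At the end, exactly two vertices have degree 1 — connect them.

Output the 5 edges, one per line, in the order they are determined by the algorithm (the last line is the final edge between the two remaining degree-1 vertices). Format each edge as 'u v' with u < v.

Answer: 1 5
2 4
3 4
3 6
5 6

Derivation:
Initial degrees: {1:1, 2:1, 3:2, 4:2, 5:2, 6:2}
Step 1: smallest deg-1 vertex = 1, p_1 = 5. Add edge {1,5}. Now deg[1]=0, deg[5]=1.
Step 2: smallest deg-1 vertex = 2, p_2 = 4. Add edge {2,4}. Now deg[2]=0, deg[4]=1.
Step 3: smallest deg-1 vertex = 4, p_3 = 3. Add edge {3,4}. Now deg[4]=0, deg[3]=1.
Step 4: smallest deg-1 vertex = 3, p_4 = 6. Add edge {3,6}. Now deg[3]=0, deg[6]=1.
Final: two remaining deg-1 vertices are 5, 6. Add edge {5,6}.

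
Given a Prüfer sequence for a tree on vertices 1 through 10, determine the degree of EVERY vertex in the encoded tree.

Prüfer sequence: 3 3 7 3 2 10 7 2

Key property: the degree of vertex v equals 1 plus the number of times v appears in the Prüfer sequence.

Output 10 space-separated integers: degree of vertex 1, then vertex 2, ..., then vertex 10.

p_1 = 3: count[3] becomes 1
p_2 = 3: count[3] becomes 2
p_3 = 7: count[7] becomes 1
p_4 = 3: count[3] becomes 3
p_5 = 2: count[2] becomes 1
p_6 = 10: count[10] becomes 1
p_7 = 7: count[7] becomes 2
p_8 = 2: count[2] becomes 2
Degrees (1 + count): deg[1]=1+0=1, deg[2]=1+2=3, deg[3]=1+3=4, deg[4]=1+0=1, deg[5]=1+0=1, deg[6]=1+0=1, deg[7]=1+2=3, deg[8]=1+0=1, deg[9]=1+0=1, deg[10]=1+1=2

Answer: 1 3 4 1 1 1 3 1 1 2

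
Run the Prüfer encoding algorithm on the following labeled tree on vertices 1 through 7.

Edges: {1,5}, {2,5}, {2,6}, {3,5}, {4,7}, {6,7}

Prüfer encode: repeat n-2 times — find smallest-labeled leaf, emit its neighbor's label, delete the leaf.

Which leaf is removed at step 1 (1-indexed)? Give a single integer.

Step 1: current leaves = {1,3,4}. Remove leaf 1 (neighbor: 5).

Answer: 1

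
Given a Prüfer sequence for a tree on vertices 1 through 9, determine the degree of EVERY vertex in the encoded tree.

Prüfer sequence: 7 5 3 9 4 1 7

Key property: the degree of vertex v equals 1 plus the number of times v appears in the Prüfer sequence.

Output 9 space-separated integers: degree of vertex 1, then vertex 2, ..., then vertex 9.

Answer: 2 1 2 2 2 1 3 1 2

Derivation:
p_1 = 7: count[7] becomes 1
p_2 = 5: count[5] becomes 1
p_3 = 3: count[3] becomes 1
p_4 = 9: count[9] becomes 1
p_5 = 4: count[4] becomes 1
p_6 = 1: count[1] becomes 1
p_7 = 7: count[7] becomes 2
Degrees (1 + count): deg[1]=1+1=2, deg[2]=1+0=1, deg[3]=1+1=2, deg[4]=1+1=2, deg[5]=1+1=2, deg[6]=1+0=1, deg[7]=1+2=3, deg[8]=1+0=1, deg[9]=1+1=2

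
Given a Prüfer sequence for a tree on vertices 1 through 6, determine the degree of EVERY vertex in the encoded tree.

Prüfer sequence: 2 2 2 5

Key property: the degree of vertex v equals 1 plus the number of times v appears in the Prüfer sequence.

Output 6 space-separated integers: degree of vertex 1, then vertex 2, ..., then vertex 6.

Answer: 1 4 1 1 2 1

Derivation:
p_1 = 2: count[2] becomes 1
p_2 = 2: count[2] becomes 2
p_3 = 2: count[2] becomes 3
p_4 = 5: count[5] becomes 1
Degrees (1 + count): deg[1]=1+0=1, deg[2]=1+3=4, deg[3]=1+0=1, deg[4]=1+0=1, deg[5]=1+1=2, deg[6]=1+0=1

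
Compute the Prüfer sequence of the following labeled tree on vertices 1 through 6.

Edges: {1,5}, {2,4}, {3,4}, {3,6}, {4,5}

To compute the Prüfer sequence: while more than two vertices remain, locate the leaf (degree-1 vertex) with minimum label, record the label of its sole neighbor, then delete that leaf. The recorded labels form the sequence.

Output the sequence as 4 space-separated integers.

Step 1: leaves = {1,2,6}. Remove smallest leaf 1, emit neighbor 5.
Step 2: leaves = {2,5,6}. Remove smallest leaf 2, emit neighbor 4.
Step 3: leaves = {5,6}. Remove smallest leaf 5, emit neighbor 4.
Step 4: leaves = {4,6}. Remove smallest leaf 4, emit neighbor 3.
Done: 2 vertices remain (3, 6). Sequence = [5 4 4 3]

Answer: 5 4 4 3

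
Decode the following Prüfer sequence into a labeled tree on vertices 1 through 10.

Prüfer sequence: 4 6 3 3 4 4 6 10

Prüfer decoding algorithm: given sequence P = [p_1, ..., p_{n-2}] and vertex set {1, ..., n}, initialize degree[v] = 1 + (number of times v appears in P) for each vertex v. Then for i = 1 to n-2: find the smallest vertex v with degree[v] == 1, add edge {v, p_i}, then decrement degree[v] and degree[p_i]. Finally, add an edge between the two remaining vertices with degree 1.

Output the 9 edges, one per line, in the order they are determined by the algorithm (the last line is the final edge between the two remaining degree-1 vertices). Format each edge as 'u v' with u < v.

Answer: 1 4
2 6
3 5
3 7
3 4
4 8
4 6
6 10
9 10

Derivation:
Initial degrees: {1:1, 2:1, 3:3, 4:4, 5:1, 6:3, 7:1, 8:1, 9:1, 10:2}
Step 1: smallest deg-1 vertex = 1, p_1 = 4. Add edge {1,4}. Now deg[1]=0, deg[4]=3.
Step 2: smallest deg-1 vertex = 2, p_2 = 6. Add edge {2,6}. Now deg[2]=0, deg[6]=2.
Step 3: smallest deg-1 vertex = 5, p_3 = 3. Add edge {3,5}. Now deg[5]=0, deg[3]=2.
Step 4: smallest deg-1 vertex = 7, p_4 = 3. Add edge {3,7}. Now deg[7]=0, deg[3]=1.
Step 5: smallest deg-1 vertex = 3, p_5 = 4. Add edge {3,4}. Now deg[3]=0, deg[4]=2.
Step 6: smallest deg-1 vertex = 8, p_6 = 4. Add edge {4,8}. Now deg[8]=0, deg[4]=1.
Step 7: smallest deg-1 vertex = 4, p_7 = 6. Add edge {4,6}. Now deg[4]=0, deg[6]=1.
Step 8: smallest deg-1 vertex = 6, p_8 = 10. Add edge {6,10}. Now deg[6]=0, deg[10]=1.
Final: two remaining deg-1 vertices are 9, 10. Add edge {9,10}.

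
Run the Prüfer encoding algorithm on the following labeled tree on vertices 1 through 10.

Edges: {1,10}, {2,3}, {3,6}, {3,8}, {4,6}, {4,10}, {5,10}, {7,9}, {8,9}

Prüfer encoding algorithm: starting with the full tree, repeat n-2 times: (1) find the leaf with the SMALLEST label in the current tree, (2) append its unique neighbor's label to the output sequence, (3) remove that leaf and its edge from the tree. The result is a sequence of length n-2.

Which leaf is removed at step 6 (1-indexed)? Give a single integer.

Answer: 8

Derivation:
Step 1: current leaves = {1,2,5,7}. Remove leaf 1 (neighbor: 10).
Step 2: current leaves = {2,5,7}. Remove leaf 2 (neighbor: 3).
Step 3: current leaves = {5,7}. Remove leaf 5 (neighbor: 10).
Step 4: current leaves = {7,10}. Remove leaf 7 (neighbor: 9).
Step 5: current leaves = {9,10}. Remove leaf 9 (neighbor: 8).
Step 6: current leaves = {8,10}. Remove leaf 8 (neighbor: 3).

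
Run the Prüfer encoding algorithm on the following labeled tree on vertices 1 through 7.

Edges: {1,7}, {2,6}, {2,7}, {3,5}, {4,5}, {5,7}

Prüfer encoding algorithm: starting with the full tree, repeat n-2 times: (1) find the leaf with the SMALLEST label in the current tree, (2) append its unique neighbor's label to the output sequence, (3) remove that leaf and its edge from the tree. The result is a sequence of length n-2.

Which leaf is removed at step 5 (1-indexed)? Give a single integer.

Step 1: current leaves = {1,3,4,6}. Remove leaf 1 (neighbor: 7).
Step 2: current leaves = {3,4,6}. Remove leaf 3 (neighbor: 5).
Step 3: current leaves = {4,6}. Remove leaf 4 (neighbor: 5).
Step 4: current leaves = {5,6}. Remove leaf 5 (neighbor: 7).
Step 5: current leaves = {6,7}. Remove leaf 6 (neighbor: 2).

Answer: 6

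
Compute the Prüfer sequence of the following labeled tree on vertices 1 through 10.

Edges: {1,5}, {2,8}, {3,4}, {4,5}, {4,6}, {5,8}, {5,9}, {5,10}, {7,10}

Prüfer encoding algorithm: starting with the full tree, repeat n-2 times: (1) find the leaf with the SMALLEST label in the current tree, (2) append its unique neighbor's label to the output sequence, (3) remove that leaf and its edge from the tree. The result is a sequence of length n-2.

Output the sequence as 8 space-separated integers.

Answer: 5 8 4 4 5 10 5 5

Derivation:
Step 1: leaves = {1,2,3,6,7,9}. Remove smallest leaf 1, emit neighbor 5.
Step 2: leaves = {2,3,6,7,9}. Remove smallest leaf 2, emit neighbor 8.
Step 3: leaves = {3,6,7,8,9}. Remove smallest leaf 3, emit neighbor 4.
Step 4: leaves = {6,7,8,9}. Remove smallest leaf 6, emit neighbor 4.
Step 5: leaves = {4,7,8,9}. Remove smallest leaf 4, emit neighbor 5.
Step 6: leaves = {7,8,9}. Remove smallest leaf 7, emit neighbor 10.
Step 7: leaves = {8,9,10}. Remove smallest leaf 8, emit neighbor 5.
Step 8: leaves = {9,10}. Remove smallest leaf 9, emit neighbor 5.
Done: 2 vertices remain (5, 10). Sequence = [5 8 4 4 5 10 5 5]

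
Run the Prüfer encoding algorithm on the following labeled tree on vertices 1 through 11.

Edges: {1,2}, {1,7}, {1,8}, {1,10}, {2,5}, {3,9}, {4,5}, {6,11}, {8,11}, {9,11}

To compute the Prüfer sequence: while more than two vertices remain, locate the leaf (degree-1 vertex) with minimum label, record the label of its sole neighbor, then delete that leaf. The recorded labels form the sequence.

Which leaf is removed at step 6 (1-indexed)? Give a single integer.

Step 1: current leaves = {3,4,6,7,10}. Remove leaf 3 (neighbor: 9).
Step 2: current leaves = {4,6,7,9,10}. Remove leaf 4 (neighbor: 5).
Step 3: current leaves = {5,6,7,9,10}. Remove leaf 5 (neighbor: 2).
Step 4: current leaves = {2,6,7,9,10}. Remove leaf 2 (neighbor: 1).
Step 5: current leaves = {6,7,9,10}. Remove leaf 6 (neighbor: 11).
Step 6: current leaves = {7,9,10}. Remove leaf 7 (neighbor: 1).

Answer: 7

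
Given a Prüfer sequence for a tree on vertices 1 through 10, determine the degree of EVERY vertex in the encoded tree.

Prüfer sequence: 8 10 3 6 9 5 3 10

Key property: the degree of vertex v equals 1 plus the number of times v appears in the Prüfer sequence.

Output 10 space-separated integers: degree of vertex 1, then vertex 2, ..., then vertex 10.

Answer: 1 1 3 1 2 2 1 2 2 3

Derivation:
p_1 = 8: count[8] becomes 1
p_2 = 10: count[10] becomes 1
p_3 = 3: count[3] becomes 1
p_4 = 6: count[6] becomes 1
p_5 = 9: count[9] becomes 1
p_6 = 5: count[5] becomes 1
p_7 = 3: count[3] becomes 2
p_8 = 10: count[10] becomes 2
Degrees (1 + count): deg[1]=1+0=1, deg[2]=1+0=1, deg[3]=1+2=3, deg[4]=1+0=1, deg[5]=1+1=2, deg[6]=1+1=2, deg[7]=1+0=1, deg[8]=1+1=2, deg[9]=1+1=2, deg[10]=1+2=3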